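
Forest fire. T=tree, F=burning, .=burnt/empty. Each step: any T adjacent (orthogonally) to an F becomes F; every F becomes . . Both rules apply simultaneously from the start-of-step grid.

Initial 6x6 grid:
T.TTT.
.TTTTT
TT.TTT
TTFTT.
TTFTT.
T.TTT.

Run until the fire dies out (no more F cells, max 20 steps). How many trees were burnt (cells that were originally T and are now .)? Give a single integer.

Answer: 25

Derivation:
Step 1: +5 fires, +2 burnt (F count now 5)
Step 2: +7 fires, +5 burnt (F count now 7)
Step 3: +6 fires, +7 burnt (F count now 6)
Step 4: +4 fires, +6 burnt (F count now 4)
Step 5: +3 fires, +4 burnt (F count now 3)
Step 6: +0 fires, +3 burnt (F count now 0)
Fire out after step 6
Initially T: 26, now '.': 35
Total burnt (originally-T cells now '.'): 25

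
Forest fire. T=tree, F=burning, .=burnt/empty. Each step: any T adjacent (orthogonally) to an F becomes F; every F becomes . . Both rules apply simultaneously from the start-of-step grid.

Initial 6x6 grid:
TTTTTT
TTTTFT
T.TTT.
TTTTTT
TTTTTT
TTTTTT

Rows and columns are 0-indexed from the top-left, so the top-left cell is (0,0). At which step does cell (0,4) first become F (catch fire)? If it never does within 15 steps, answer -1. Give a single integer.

Step 1: cell (0,4)='F' (+4 fires, +1 burnt)
  -> target ignites at step 1
Step 2: cell (0,4)='.' (+5 fires, +4 burnt)
Step 3: cell (0,4)='.' (+6 fires, +5 burnt)
Step 4: cell (0,4)='.' (+6 fires, +6 burnt)
Step 5: cell (0,4)='.' (+6 fires, +6 burnt)
Step 6: cell (0,4)='.' (+3 fires, +6 burnt)
Step 7: cell (0,4)='.' (+2 fires, +3 burnt)
Step 8: cell (0,4)='.' (+1 fires, +2 burnt)
Step 9: cell (0,4)='.' (+0 fires, +1 burnt)
  fire out at step 9

1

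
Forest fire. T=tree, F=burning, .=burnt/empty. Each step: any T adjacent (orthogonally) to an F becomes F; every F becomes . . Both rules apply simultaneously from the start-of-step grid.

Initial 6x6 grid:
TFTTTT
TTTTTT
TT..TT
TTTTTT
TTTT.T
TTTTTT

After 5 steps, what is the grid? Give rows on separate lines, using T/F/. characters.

Step 1: 3 trees catch fire, 1 burn out
  F.FTTT
  TFTTTT
  TT..TT
  TTTTTT
  TTTT.T
  TTTTTT
Step 2: 4 trees catch fire, 3 burn out
  ...FTT
  F.FTTT
  TF..TT
  TTTTTT
  TTTT.T
  TTTTTT
Step 3: 4 trees catch fire, 4 burn out
  ....FT
  ...FTT
  F...TT
  TFTTTT
  TTTT.T
  TTTTTT
Step 4: 5 trees catch fire, 4 burn out
  .....F
  ....FT
  ....TT
  F.FTTT
  TFTT.T
  TTTTTT
Step 5: 6 trees catch fire, 5 burn out
  ......
  .....F
  ....FT
  ...FTT
  F.FT.T
  TFTTTT

......
.....F
....FT
...FTT
F.FT.T
TFTTTT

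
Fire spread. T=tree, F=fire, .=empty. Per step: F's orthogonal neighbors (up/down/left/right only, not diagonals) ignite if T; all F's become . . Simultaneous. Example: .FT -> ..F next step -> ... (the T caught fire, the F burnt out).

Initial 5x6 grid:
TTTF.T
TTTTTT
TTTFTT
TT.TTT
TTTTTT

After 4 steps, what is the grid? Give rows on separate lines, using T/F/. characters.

Step 1: 5 trees catch fire, 2 burn out
  TTF..T
  TTTFTT
  TTF.FT
  TT.FTT
  TTTTTT
Step 2: 7 trees catch fire, 5 burn out
  TF...T
  TTF.FT
  TF...F
  TT..FT
  TTTFTT
Step 3: 8 trees catch fire, 7 burn out
  F....T
  TF...F
  F.....
  TF...F
  TTF.FT
Step 4: 5 trees catch fire, 8 burn out
  .....F
  F.....
  ......
  F.....
  TF...F

.....F
F.....
......
F.....
TF...F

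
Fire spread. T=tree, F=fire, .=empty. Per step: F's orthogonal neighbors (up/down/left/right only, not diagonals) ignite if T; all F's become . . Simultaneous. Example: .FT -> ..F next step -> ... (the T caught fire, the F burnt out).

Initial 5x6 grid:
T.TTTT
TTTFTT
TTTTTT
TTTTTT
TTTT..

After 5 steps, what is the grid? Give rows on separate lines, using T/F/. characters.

Step 1: 4 trees catch fire, 1 burn out
  T.TFTT
  TTF.FT
  TTTFTT
  TTTTTT
  TTTT..
Step 2: 7 trees catch fire, 4 burn out
  T.F.FT
  TF...F
  TTF.FT
  TTTFTT
  TTTT..
Step 3: 7 trees catch fire, 7 burn out
  T....F
  F.....
  TF...F
  TTF.FT
  TTTF..
Step 4: 5 trees catch fire, 7 burn out
  F.....
  ......
  F.....
  TF...F
  TTF...
Step 5: 2 trees catch fire, 5 burn out
  ......
  ......
  ......
  F.....
  TF....

......
......
......
F.....
TF....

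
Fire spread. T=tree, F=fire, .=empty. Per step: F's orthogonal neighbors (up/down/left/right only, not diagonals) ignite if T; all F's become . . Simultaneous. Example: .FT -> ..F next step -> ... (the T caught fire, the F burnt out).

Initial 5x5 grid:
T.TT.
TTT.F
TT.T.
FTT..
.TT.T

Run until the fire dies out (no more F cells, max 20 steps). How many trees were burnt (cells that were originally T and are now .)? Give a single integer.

Answer: 12

Derivation:
Step 1: +2 fires, +2 burnt (F count now 2)
Step 2: +4 fires, +2 burnt (F count now 4)
Step 3: +3 fires, +4 burnt (F count now 3)
Step 4: +1 fires, +3 burnt (F count now 1)
Step 5: +1 fires, +1 burnt (F count now 1)
Step 6: +1 fires, +1 burnt (F count now 1)
Step 7: +0 fires, +1 burnt (F count now 0)
Fire out after step 7
Initially T: 14, now '.': 23
Total burnt (originally-T cells now '.'): 12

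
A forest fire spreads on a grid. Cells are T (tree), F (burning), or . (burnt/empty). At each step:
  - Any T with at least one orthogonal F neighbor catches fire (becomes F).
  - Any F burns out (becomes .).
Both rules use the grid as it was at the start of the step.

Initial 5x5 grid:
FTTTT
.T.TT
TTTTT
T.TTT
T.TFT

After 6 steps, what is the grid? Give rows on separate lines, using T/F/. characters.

Step 1: 4 trees catch fire, 2 burn out
  .FTTT
  .T.TT
  TTTTT
  T.TFT
  T.F.F
Step 2: 5 trees catch fire, 4 burn out
  ..FTT
  .F.TT
  TTTFT
  T.F.F
  T....
Step 3: 5 trees catch fire, 5 burn out
  ...FT
  ...FT
  TFF.F
  T....
  T....
Step 4: 3 trees catch fire, 5 burn out
  ....F
  ....F
  F....
  T....
  T....
Step 5: 1 trees catch fire, 3 burn out
  .....
  .....
  .....
  F....
  T....
Step 6: 1 trees catch fire, 1 burn out
  .....
  .....
  .....
  .....
  F....

.....
.....
.....
.....
F....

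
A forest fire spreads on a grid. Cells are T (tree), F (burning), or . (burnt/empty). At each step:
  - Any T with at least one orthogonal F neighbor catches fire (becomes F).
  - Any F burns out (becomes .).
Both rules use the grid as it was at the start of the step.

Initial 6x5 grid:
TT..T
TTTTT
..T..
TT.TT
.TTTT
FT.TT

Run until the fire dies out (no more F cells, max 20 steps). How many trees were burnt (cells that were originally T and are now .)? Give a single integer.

Step 1: +1 fires, +1 burnt (F count now 1)
Step 2: +1 fires, +1 burnt (F count now 1)
Step 3: +2 fires, +1 burnt (F count now 2)
Step 4: +2 fires, +2 burnt (F count now 2)
Step 5: +3 fires, +2 burnt (F count now 3)
Step 6: +2 fires, +3 burnt (F count now 2)
Step 7: +0 fires, +2 burnt (F count now 0)
Fire out after step 7
Initially T: 20, now '.': 21
Total burnt (originally-T cells now '.'): 11

Answer: 11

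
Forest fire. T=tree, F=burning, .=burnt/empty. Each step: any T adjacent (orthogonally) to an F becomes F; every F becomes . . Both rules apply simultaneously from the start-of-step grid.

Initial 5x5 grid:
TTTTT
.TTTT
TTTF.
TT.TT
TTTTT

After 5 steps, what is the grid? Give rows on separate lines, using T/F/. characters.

Step 1: 3 trees catch fire, 1 burn out
  TTTTT
  .TTFT
  TTF..
  TT.FT
  TTTTT
Step 2: 6 trees catch fire, 3 burn out
  TTTFT
  .TF.F
  TF...
  TT..F
  TTTFT
Step 3: 7 trees catch fire, 6 burn out
  TTF.F
  .F...
  F....
  TF...
  TTF.F
Step 4: 3 trees catch fire, 7 burn out
  TF...
  .....
  .....
  F....
  TF...
Step 5: 2 trees catch fire, 3 burn out
  F....
  .....
  .....
  .....
  F....

F....
.....
.....
.....
F....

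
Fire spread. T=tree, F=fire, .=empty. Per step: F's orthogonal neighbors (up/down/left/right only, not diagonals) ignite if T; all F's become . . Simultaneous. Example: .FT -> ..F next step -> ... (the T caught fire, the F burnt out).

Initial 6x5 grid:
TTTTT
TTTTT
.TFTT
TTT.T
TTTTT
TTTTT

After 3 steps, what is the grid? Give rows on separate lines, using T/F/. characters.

Step 1: 4 trees catch fire, 1 burn out
  TTTTT
  TTFTT
  .F.FT
  TTF.T
  TTTTT
  TTTTT
Step 2: 6 trees catch fire, 4 burn out
  TTFTT
  TF.FT
  ....F
  TF..T
  TTFTT
  TTTTT
Step 3: 9 trees catch fire, 6 burn out
  TF.FT
  F...F
  .....
  F...F
  TF.FT
  TTFTT

TF.FT
F...F
.....
F...F
TF.FT
TTFTT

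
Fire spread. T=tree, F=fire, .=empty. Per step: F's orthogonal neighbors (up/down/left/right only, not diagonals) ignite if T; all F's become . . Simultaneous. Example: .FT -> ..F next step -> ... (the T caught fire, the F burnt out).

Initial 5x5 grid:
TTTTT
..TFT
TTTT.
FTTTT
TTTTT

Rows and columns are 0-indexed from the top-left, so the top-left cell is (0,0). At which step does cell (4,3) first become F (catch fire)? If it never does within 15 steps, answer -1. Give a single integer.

Step 1: cell (4,3)='T' (+7 fires, +2 burnt)
Step 2: cell (4,3)='T' (+7 fires, +7 burnt)
Step 3: cell (4,3)='F' (+4 fires, +7 burnt)
  -> target ignites at step 3
Step 4: cell (4,3)='.' (+2 fires, +4 burnt)
Step 5: cell (4,3)='.' (+0 fires, +2 burnt)
  fire out at step 5

3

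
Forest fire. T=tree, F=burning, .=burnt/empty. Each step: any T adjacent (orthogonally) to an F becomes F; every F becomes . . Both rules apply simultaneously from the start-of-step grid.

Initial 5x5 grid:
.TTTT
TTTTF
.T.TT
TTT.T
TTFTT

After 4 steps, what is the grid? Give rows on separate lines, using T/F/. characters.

Step 1: 6 trees catch fire, 2 burn out
  .TTTF
  TTTF.
  .T.TF
  TTF.T
  TF.FT
Step 2: 7 trees catch fire, 6 burn out
  .TTF.
  TTF..
  .T.F.
  TF..F
  F...F
Step 3: 4 trees catch fire, 7 burn out
  .TF..
  TF...
  .F...
  F....
  .....
Step 4: 2 trees catch fire, 4 burn out
  .F...
  F....
  .....
  .....
  .....

.F...
F....
.....
.....
.....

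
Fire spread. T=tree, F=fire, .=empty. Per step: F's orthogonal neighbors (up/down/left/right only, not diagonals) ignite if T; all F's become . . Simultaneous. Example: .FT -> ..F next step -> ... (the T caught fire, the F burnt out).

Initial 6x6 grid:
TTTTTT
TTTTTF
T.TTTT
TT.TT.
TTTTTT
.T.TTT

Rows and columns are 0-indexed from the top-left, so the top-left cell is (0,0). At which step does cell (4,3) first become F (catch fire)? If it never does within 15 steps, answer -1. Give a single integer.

Step 1: cell (4,3)='T' (+3 fires, +1 burnt)
Step 2: cell (4,3)='T' (+3 fires, +3 burnt)
Step 3: cell (4,3)='T' (+4 fires, +3 burnt)
Step 4: cell (4,3)='T' (+5 fires, +4 burnt)
Step 5: cell (4,3)='F' (+5 fires, +5 burnt)
  -> target ignites at step 5
Step 6: cell (4,3)='.' (+5 fires, +5 burnt)
Step 7: cell (4,3)='.' (+2 fires, +5 burnt)
Step 8: cell (4,3)='.' (+3 fires, +2 burnt)
Step 9: cell (4,3)='.' (+0 fires, +3 burnt)
  fire out at step 9

5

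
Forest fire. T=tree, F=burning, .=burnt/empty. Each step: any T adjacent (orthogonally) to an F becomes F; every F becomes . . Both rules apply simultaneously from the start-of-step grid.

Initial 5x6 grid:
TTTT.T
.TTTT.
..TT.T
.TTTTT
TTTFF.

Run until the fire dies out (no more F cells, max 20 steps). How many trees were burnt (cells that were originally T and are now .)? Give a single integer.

Answer: 19

Derivation:
Step 1: +3 fires, +2 burnt (F count now 3)
Step 2: +4 fires, +3 burnt (F count now 4)
Step 3: +5 fires, +4 burnt (F count now 5)
Step 4: +3 fires, +5 burnt (F count now 3)
Step 5: +2 fires, +3 burnt (F count now 2)
Step 6: +1 fires, +2 burnt (F count now 1)
Step 7: +1 fires, +1 burnt (F count now 1)
Step 8: +0 fires, +1 burnt (F count now 0)
Fire out after step 8
Initially T: 20, now '.': 29
Total burnt (originally-T cells now '.'): 19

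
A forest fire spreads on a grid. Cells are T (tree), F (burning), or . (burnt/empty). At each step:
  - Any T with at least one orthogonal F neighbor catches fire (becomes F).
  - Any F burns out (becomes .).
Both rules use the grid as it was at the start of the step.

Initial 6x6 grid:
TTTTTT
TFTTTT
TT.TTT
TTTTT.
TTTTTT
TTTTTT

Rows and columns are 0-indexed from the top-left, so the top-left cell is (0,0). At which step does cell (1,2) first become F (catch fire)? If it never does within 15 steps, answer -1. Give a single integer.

Step 1: cell (1,2)='F' (+4 fires, +1 burnt)
  -> target ignites at step 1
Step 2: cell (1,2)='.' (+5 fires, +4 burnt)
Step 3: cell (1,2)='.' (+6 fires, +5 burnt)
Step 4: cell (1,2)='.' (+7 fires, +6 burnt)
Step 5: cell (1,2)='.' (+6 fires, +7 burnt)
Step 6: cell (1,2)='.' (+2 fires, +6 burnt)
Step 7: cell (1,2)='.' (+2 fires, +2 burnt)
Step 8: cell (1,2)='.' (+1 fires, +2 burnt)
Step 9: cell (1,2)='.' (+0 fires, +1 burnt)
  fire out at step 9

1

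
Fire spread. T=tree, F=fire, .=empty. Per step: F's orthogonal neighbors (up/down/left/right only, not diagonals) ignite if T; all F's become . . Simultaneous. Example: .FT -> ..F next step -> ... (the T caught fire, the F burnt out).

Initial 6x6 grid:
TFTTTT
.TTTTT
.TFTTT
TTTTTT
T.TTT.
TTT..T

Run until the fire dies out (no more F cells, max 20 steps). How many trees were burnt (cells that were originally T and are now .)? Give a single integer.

Step 1: +7 fires, +2 burnt (F count now 7)
Step 2: +6 fires, +7 burnt (F count now 6)
Step 3: +7 fires, +6 burnt (F count now 7)
Step 4: +6 fires, +7 burnt (F count now 6)
Step 5: +1 fires, +6 burnt (F count now 1)
Step 6: +0 fires, +1 burnt (F count now 0)
Fire out after step 6
Initially T: 28, now '.': 35
Total burnt (originally-T cells now '.'): 27

Answer: 27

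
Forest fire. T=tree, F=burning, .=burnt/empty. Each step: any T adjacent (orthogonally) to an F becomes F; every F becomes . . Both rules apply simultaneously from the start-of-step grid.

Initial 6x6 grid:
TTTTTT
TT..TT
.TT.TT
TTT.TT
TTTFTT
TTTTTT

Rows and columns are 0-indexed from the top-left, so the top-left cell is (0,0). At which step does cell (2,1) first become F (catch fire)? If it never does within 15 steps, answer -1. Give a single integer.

Step 1: cell (2,1)='T' (+3 fires, +1 burnt)
Step 2: cell (2,1)='T' (+6 fires, +3 burnt)
Step 3: cell (2,1)='T' (+7 fires, +6 burnt)
Step 4: cell (2,1)='F' (+5 fires, +7 burnt)
  -> target ignites at step 4
Step 5: cell (2,1)='.' (+3 fires, +5 burnt)
Step 6: cell (2,1)='.' (+4 fires, +3 burnt)
Step 7: cell (2,1)='.' (+2 fires, +4 burnt)
Step 8: cell (2,1)='.' (+0 fires, +2 burnt)
  fire out at step 8

4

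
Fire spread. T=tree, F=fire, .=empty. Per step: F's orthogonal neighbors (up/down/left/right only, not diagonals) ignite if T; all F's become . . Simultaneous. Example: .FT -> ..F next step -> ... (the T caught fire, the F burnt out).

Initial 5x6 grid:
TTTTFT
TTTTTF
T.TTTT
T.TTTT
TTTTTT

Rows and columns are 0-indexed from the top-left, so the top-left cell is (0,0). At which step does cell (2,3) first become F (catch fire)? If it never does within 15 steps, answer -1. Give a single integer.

Step 1: cell (2,3)='T' (+4 fires, +2 burnt)
Step 2: cell (2,3)='T' (+4 fires, +4 burnt)
Step 3: cell (2,3)='F' (+5 fires, +4 burnt)
  -> target ignites at step 3
Step 4: cell (2,3)='.' (+5 fires, +5 burnt)
Step 5: cell (2,3)='.' (+3 fires, +5 burnt)
Step 6: cell (2,3)='.' (+2 fires, +3 burnt)
Step 7: cell (2,3)='.' (+2 fires, +2 burnt)
Step 8: cell (2,3)='.' (+1 fires, +2 burnt)
Step 9: cell (2,3)='.' (+0 fires, +1 burnt)
  fire out at step 9

3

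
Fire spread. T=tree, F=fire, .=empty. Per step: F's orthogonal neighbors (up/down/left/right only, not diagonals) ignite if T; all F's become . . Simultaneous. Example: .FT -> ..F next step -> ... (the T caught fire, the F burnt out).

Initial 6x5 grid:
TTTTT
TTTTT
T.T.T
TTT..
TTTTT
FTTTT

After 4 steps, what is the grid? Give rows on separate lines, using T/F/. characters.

Step 1: 2 trees catch fire, 1 burn out
  TTTTT
  TTTTT
  T.T.T
  TTT..
  FTTTT
  .FTTT
Step 2: 3 trees catch fire, 2 burn out
  TTTTT
  TTTTT
  T.T.T
  FTT..
  .FTTT
  ..FTT
Step 3: 4 trees catch fire, 3 burn out
  TTTTT
  TTTTT
  F.T.T
  .FT..
  ..FTT
  ...FT
Step 4: 4 trees catch fire, 4 burn out
  TTTTT
  FTTTT
  ..T.T
  ..F..
  ...FT
  ....F

TTTTT
FTTTT
..T.T
..F..
...FT
....F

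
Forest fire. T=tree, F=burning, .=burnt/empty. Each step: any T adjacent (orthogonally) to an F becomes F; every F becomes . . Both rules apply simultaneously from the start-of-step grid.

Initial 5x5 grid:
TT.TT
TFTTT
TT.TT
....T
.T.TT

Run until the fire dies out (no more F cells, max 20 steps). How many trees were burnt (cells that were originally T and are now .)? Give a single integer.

Step 1: +4 fires, +1 burnt (F count now 4)
Step 2: +3 fires, +4 burnt (F count now 3)
Step 3: +3 fires, +3 burnt (F count now 3)
Step 4: +2 fires, +3 burnt (F count now 2)
Step 5: +1 fires, +2 burnt (F count now 1)
Step 6: +1 fires, +1 burnt (F count now 1)
Step 7: +1 fires, +1 burnt (F count now 1)
Step 8: +0 fires, +1 burnt (F count now 0)
Fire out after step 8
Initially T: 16, now '.': 24
Total burnt (originally-T cells now '.'): 15

Answer: 15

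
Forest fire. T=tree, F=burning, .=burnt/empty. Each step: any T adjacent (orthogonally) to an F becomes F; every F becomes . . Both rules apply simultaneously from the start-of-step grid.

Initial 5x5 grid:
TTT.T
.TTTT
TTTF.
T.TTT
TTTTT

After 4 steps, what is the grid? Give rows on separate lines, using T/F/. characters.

Step 1: 3 trees catch fire, 1 burn out
  TTT.T
  .TTFT
  TTF..
  T.TFT
  TTTTT
Step 2: 6 trees catch fire, 3 burn out
  TTT.T
  .TF.F
  TF...
  T.F.F
  TTTFT
Step 3: 6 trees catch fire, 6 burn out
  TTF.F
  .F...
  F....
  T....
  TTF.F
Step 4: 3 trees catch fire, 6 burn out
  TF...
  .....
  .....
  F....
  TF...

TF...
.....
.....
F....
TF...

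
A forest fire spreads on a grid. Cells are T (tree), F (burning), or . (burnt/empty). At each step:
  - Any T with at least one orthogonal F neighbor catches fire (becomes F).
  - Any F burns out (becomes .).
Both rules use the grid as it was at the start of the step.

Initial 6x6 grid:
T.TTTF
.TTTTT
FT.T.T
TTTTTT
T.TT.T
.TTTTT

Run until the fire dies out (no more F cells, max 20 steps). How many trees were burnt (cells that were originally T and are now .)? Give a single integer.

Answer: 26

Derivation:
Step 1: +4 fires, +2 burnt (F count now 4)
Step 2: +6 fires, +4 burnt (F count now 6)
Step 3: +5 fires, +6 burnt (F count now 5)
Step 4: +5 fires, +5 burnt (F count now 5)
Step 5: +3 fires, +5 burnt (F count now 3)
Step 6: +3 fires, +3 burnt (F count now 3)
Step 7: +0 fires, +3 burnt (F count now 0)
Fire out after step 7
Initially T: 27, now '.': 35
Total burnt (originally-T cells now '.'): 26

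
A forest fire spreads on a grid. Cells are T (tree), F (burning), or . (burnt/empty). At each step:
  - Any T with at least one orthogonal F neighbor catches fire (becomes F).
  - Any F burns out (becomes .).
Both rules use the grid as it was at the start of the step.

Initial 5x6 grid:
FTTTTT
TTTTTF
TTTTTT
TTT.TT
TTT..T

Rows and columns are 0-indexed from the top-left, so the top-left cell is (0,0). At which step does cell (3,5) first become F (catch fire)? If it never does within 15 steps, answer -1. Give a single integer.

Step 1: cell (3,5)='T' (+5 fires, +2 burnt)
Step 2: cell (3,5)='F' (+7 fires, +5 burnt)
  -> target ignites at step 2
Step 3: cell (3,5)='.' (+7 fires, +7 burnt)
Step 4: cell (3,5)='.' (+3 fires, +7 burnt)
Step 5: cell (3,5)='.' (+2 fires, +3 burnt)
Step 6: cell (3,5)='.' (+1 fires, +2 burnt)
Step 7: cell (3,5)='.' (+0 fires, +1 burnt)
  fire out at step 7

2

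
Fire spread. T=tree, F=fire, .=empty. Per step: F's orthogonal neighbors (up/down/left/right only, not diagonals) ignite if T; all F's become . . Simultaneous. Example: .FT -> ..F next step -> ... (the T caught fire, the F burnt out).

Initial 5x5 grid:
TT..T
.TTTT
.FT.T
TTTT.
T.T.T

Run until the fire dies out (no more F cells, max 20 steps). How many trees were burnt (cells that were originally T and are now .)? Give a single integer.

Step 1: +3 fires, +1 burnt (F count now 3)
Step 2: +4 fires, +3 burnt (F count now 4)
Step 3: +5 fires, +4 burnt (F count now 5)
Step 4: +1 fires, +5 burnt (F count now 1)
Step 5: +2 fires, +1 burnt (F count now 2)
Step 6: +0 fires, +2 burnt (F count now 0)
Fire out after step 6
Initially T: 16, now '.': 24
Total burnt (originally-T cells now '.'): 15

Answer: 15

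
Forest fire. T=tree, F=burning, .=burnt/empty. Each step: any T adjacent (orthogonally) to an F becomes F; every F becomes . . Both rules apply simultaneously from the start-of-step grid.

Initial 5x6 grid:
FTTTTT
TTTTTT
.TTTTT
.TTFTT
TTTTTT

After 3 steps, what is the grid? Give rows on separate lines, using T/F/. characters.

Step 1: 6 trees catch fire, 2 burn out
  .FTTTT
  FTTTTT
  .TTFTT
  .TF.FT
  TTTFTT
Step 2: 9 trees catch fire, 6 burn out
  ..FTTT
  .FTFTT
  .TF.FT
  .F...F
  TTF.FT
Step 3: 7 trees catch fire, 9 burn out
  ...FTT
  ..F.FT
  .F...F
  ......
  TF...F

...FTT
..F.FT
.F...F
......
TF...F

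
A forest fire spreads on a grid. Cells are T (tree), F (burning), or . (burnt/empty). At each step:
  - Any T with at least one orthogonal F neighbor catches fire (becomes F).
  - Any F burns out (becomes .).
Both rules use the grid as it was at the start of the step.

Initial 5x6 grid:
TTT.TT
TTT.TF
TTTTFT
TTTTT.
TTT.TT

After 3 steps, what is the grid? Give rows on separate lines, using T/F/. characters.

Step 1: 5 trees catch fire, 2 burn out
  TTT.TF
  TTT.F.
  TTTF.F
  TTTTF.
  TTT.TT
Step 2: 4 trees catch fire, 5 burn out
  TTT.F.
  TTT...
  TTF...
  TTTF..
  TTT.FT
Step 3: 4 trees catch fire, 4 burn out
  TTT...
  TTF...
  TF....
  TTF...
  TTT..F

TTT...
TTF...
TF....
TTF...
TTT..F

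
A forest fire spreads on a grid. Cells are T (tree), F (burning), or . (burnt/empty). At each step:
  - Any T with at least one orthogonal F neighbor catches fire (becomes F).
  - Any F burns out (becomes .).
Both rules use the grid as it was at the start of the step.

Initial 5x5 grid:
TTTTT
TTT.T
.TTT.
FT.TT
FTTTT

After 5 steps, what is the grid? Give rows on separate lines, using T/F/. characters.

Step 1: 2 trees catch fire, 2 burn out
  TTTTT
  TTT.T
  .TTT.
  .F.TT
  .FTTT
Step 2: 2 trees catch fire, 2 burn out
  TTTTT
  TTT.T
  .FTT.
  ...TT
  ..FTT
Step 3: 3 trees catch fire, 2 burn out
  TTTTT
  TFT.T
  ..FT.
  ...TT
  ...FT
Step 4: 6 trees catch fire, 3 burn out
  TFTTT
  F.F.T
  ...F.
  ...FT
  ....F
Step 5: 3 trees catch fire, 6 burn out
  F.FTT
  ....T
  .....
  ....F
  .....

F.FTT
....T
.....
....F
.....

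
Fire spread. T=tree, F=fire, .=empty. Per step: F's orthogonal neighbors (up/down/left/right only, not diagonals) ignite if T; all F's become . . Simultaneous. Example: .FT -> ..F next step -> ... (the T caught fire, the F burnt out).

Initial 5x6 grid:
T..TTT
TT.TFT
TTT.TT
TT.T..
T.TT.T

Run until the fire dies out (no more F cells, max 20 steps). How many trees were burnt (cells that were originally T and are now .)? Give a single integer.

Answer: 7

Derivation:
Step 1: +4 fires, +1 burnt (F count now 4)
Step 2: +3 fires, +4 burnt (F count now 3)
Step 3: +0 fires, +3 burnt (F count now 0)
Fire out after step 3
Initially T: 20, now '.': 17
Total burnt (originally-T cells now '.'): 7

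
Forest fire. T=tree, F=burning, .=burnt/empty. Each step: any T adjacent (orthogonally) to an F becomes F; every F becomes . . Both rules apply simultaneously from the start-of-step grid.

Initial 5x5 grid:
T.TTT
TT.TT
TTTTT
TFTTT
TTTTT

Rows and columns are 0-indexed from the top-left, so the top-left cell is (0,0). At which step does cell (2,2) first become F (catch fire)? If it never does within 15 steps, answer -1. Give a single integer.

Step 1: cell (2,2)='T' (+4 fires, +1 burnt)
Step 2: cell (2,2)='F' (+6 fires, +4 burnt)
  -> target ignites at step 2
Step 3: cell (2,2)='.' (+4 fires, +6 burnt)
Step 4: cell (2,2)='.' (+4 fires, +4 burnt)
Step 5: cell (2,2)='.' (+2 fires, +4 burnt)
Step 6: cell (2,2)='.' (+2 fires, +2 burnt)
Step 7: cell (2,2)='.' (+0 fires, +2 burnt)
  fire out at step 7

2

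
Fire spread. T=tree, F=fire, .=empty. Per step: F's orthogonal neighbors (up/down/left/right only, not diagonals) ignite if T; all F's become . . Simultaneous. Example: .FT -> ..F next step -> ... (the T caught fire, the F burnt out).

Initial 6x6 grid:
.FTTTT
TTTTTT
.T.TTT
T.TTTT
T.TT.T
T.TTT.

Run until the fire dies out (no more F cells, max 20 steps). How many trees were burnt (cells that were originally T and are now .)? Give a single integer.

Answer: 24

Derivation:
Step 1: +2 fires, +1 burnt (F count now 2)
Step 2: +4 fires, +2 burnt (F count now 4)
Step 3: +2 fires, +4 burnt (F count now 2)
Step 4: +3 fires, +2 burnt (F count now 3)
Step 5: +3 fires, +3 burnt (F count now 3)
Step 6: +4 fires, +3 burnt (F count now 4)
Step 7: +3 fires, +4 burnt (F count now 3)
Step 8: +3 fires, +3 burnt (F count now 3)
Step 9: +0 fires, +3 burnt (F count now 0)
Fire out after step 9
Initially T: 27, now '.': 33
Total burnt (originally-T cells now '.'): 24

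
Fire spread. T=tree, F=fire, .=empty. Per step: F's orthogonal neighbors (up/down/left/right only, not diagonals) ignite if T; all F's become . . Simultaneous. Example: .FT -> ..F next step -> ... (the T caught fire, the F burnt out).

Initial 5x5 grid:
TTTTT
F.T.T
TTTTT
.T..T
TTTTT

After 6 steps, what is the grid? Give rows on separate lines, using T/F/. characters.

Step 1: 2 trees catch fire, 1 burn out
  FTTTT
  ..T.T
  FTTTT
  .T..T
  TTTTT
Step 2: 2 trees catch fire, 2 burn out
  .FTTT
  ..T.T
  .FTTT
  .T..T
  TTTTT
Step 3: 3 trees catch fire, 2 burn out
  ..FTT
  ..T.T
  ..FTT
  .F..T
  TTTTT
Step 4: 4 trees catch fire, 3 burn out
  ...FT
  ..F.T
  ...FT
  ....T
  TFTTT
Step 5: 4 trees catch fire, 4 burn out
  ....F
  ....T
  ....F
  ....T
  F.FTT
Step 6: 3 trees catch fire, 4 burn out
  .....
  ....F
  .....
  ....F
  ...FT

.....
....F
.....
....F
...FT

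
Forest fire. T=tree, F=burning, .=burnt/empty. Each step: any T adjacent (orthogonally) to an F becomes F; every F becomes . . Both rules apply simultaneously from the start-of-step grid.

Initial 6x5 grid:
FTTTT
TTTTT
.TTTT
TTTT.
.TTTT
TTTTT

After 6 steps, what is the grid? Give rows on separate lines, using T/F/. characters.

Step 1: 2 trees catch fire, 1 burn out
  .FTTT
  FTTTT
  .TTTT
  TTTT.
  .TTTT
  TTTTT
Step 2: 2 trees catch fire, 2 burn out
  ..FTT
  .FTTT
  .TTTT
  TTTT.
  .TTTT
  TTTTT
Step 3: 3 trees catch fire, 2 burn out
  ...FT
  ..FTT
  .FTTT
  TTTT.
  .TTTT
  TTTTT
Step 4: 4 trees catch fire, 3 burn out
  ....F
  ...FT
  ..FTT
  TFTT.
  .TTTT
  TTTTT
Step 5: 5 trees catch fire, 4 burn out
  .....
  ....F
  ...FT
  F.FT.
  .FTTT
  TTTTT
Step 6: 4 trees catch fire, 5 burn out
  .....
  .....
  ....F
  ...F.
  ..FTT
  TFTTT

.....
.....
....F
...F.
..FTT
TFTTT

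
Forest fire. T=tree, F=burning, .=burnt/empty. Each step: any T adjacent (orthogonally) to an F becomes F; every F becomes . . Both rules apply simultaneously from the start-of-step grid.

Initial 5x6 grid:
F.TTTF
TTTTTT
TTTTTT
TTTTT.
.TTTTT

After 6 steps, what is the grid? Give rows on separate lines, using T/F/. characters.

Step 1: 3 trees catch fire, 2 burn out
  ..TTF.
  FTTTTF
  TTTTTT
  TTTTT.
  .TTTTT
Step 2: 5 trees catch fire, 3 burn out
  ..TF..
  .FTTF.
  FTTTTF
  TTTTT.
  .TTTTT
Step 3: 6 trees catch fire, 5 burn out
  ..F...
  ..FF..
  .FTTF.
  FTTTT.
  .TTTTT
Step 4: 4 trees catch fire, 6 burn out
  ......
  ......
  ..FF..
  .FTTF.
  .TTTTT
Step 5: 4 trees catch fire, 4 burn out
  ......
  ......
  ......
  ..FF..
  .FTTFT
Step 6: 3 trees catch fire, 4 burn out
  ......
  ......
  ......
  ......
  ..FF.F

......
......
......
......
..FF.F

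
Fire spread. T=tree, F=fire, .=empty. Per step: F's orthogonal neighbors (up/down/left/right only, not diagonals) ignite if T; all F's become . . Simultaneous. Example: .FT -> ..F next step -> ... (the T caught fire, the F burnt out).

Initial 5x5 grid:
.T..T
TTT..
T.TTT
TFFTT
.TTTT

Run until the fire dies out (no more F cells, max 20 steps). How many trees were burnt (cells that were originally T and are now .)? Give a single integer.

Step 1: +5 fires, +2 burnt (F count now 5)
Step 2: +5 fires, +5 burnt (F count now 5)
Step 3: +4 fires, +5 burnt (F count now 4)
Step 4: +1 fires, +4 burnt (F count now 1)
Step 5: +0 fires, +1 burnt (F count now 0)
Fire out after step 5
Initially T: 16, now '.': 24
Total burnt (originally-T cells now '.'): 15

Answer: 15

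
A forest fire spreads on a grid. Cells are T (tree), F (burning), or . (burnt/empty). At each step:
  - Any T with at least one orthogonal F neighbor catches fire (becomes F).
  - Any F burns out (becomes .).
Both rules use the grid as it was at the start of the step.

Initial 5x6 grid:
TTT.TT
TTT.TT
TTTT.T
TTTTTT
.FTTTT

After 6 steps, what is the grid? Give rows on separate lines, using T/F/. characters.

Step 1: 2 trees catch fire, 1 burn out
  TTT.TT
  TTT.TT
  TTTT.T
  TFTTTT
  ..FTTT
Step 2: 4 trees catch fire, 2 burn out
  TTT.TT
  TTT.TT
  TFTT.T
  F.FTTT
  ...FTT
Step 3: 5 trees catch fire, 4 burn out
  TTT.TT
  TFT.TT
  F.FT.T
  ...FTT
  ....FT
Step 4: 6 trees catch fire, 5 burn out
  TFT.TT
  F.F.TT
  ...F.T
  ....FT
  .....F
Step 5: 3 trees catch fire, 6 burn out
  F.F.TT
  ....TT
  .....T
  .....F
  ......
Step 6: 1 trees catch fire, 3 burn out
  ....TT
  ....TT
  .....F
  ......
  ......

....TT
....TT
.....F
......
......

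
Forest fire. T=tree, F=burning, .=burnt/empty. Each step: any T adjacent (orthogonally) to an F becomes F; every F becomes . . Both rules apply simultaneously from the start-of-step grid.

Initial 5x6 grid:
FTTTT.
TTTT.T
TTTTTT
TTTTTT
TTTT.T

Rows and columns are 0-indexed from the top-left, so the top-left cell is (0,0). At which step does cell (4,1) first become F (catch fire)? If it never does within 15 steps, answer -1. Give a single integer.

Step 1: cell (4,1)='T' (+2 fires, +1 burnt)
Step 2: cell (4,1)='T' (+3 fires, +2 burnt)
Step 3: cell (4,1)='T' (+4 fires, +3 burnt)
Step 4: cell (4,1)='T' (+5 fires, +4 burnt)
Step 5: cell (4,1)='F' (+3 fires, +5 burnt)
  -> target ignites at step 5
Step 6: cell (4,1)='.' (+3 fires, +3 burnt)
Step 7: cell (4,1)='.' (+3 fires, +3 burnt)
Step 8: cell (4,1)='.' (+2 fires, +3 burnt)
Step 9: cell (4,1)='.' (+1 fires, +2 burnt)
Step 10: cell (4,1)='.' (+0 fires, +1 burnt)
  fire out at step 10

5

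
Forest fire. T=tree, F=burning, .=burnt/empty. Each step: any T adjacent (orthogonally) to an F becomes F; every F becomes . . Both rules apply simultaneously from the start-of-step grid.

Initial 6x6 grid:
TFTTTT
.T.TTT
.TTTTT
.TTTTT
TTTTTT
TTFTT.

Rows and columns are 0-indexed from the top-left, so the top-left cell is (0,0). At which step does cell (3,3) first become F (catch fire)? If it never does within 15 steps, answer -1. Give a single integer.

Step 1: cell (3,3)='T' (+6 fires, +2 burnt)
Step 2: cell (3,3)='T' (+7 fires, +6 burnt)
Step 3: cell (3,3)='F' (+7 fires, +7 burnt)
  -> target ignites at step 3
Step 4: cell (3,3)='.' (+5 fires, +7 burnt)
Step 5: cell (3,3)='.' (+3 fires, +5 burnt)
Step 6: cell (3,3)='.' (+1 fires, +3 burnt)
Step 7: cell (3,3)='.' (+0 fires, +1 burnt)
  fire out at step 7

3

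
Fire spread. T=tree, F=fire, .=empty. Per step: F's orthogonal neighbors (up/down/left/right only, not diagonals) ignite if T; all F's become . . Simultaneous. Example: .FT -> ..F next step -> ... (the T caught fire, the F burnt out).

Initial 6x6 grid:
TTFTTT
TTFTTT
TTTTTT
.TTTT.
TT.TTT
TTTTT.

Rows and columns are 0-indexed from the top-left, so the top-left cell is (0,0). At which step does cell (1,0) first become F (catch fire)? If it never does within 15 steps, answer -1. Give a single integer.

Step 1: cell (1,0)='T' (+5 fires, +2 burnt)
Step 2: cell (1,0)='F' (+7 fires, +5 burnt)
  -> target ignites at step 2
Step 3: cell (1,0)='.' (+6 fires, +7 burnt)
Step 4: cell (1,0)='.' (+4 fires, +6 burnt)
Step 5: cell (1,0)='.' (+4 fires, +4 burnt)
Step 6: cell (1,0)='.' (+4 fires, +4 burnt)
Step 7: cell (1,0)='.' (+0 fires, +4 burnt)
  fire out at step 7

2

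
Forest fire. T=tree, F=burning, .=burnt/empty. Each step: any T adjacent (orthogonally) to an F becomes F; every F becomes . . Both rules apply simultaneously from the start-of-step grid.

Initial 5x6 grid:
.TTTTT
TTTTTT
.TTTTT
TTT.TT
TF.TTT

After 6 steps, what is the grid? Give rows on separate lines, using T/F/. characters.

Step 1: 2 trees catch fire, 1 burn out
  .TTTTT
  TTTTTT
  .TTTTT
  TFT.TT
  F..TTT
Step 2: 3 trees catch fire, 2 burn out
  .TTTTT
  TTTTTT
  .FTTTT
  F.F.TT
  ...TTT
Step 3: 2 trees catch fire, 3 burn out
  .TTTTT
  TFTTTT
  ..FTTT
  ....TT
  ...TTT
Step 4: 4 trees catch fire, 2 burn out
  .FTTTT
  F.FTTT
  ...FTT
  ....TT
  ...TTT
Step 5: 3 trees catch fire, 4 burn out
  ..FTTT
  ...FTT
  ....FT
  ....TT
  ...TTT
Step 6: 4 trees catch fire, 3 burn out
  ...FTT
  ....FT
  .....F
  ....FT
  ...TTT

...FTT
....FT
.....F
....FT
...TTT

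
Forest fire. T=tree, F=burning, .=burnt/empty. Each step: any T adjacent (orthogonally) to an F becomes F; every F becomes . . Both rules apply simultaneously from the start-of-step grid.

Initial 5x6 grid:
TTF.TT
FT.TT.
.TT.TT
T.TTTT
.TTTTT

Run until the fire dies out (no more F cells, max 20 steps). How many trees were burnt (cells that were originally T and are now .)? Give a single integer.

Step 1: +3 fires, +2 burnt (F count now 3)
Step 2: +1 fires, +3 burnt (F count now 1)
Step 3: +1 fires, +1 burnt (F count now 1)
Step 4: +1 fires, +1 burnt (F count now 1)
Step 5: +2 fires, +1 burnt (F count now 2)
Step 6: +3 fires, +2 burnt (F count now 3)
Step 7: +3 fires, +3 burnt (F count now 3)
Step 8: +3 fires, +3 burnt (F count now 3)
Step 9: +2 fires, +3 burnt (F count now 2)
Step 10: +1 fires, +2 burnt (F count now 1)
Step 11: +0 fires, +1 burnt (F count now 0)
Fire out after step 11
Initially T: 21, now '.': 29
Total burnt (originally-T cells now '.'): 20

Answer: 20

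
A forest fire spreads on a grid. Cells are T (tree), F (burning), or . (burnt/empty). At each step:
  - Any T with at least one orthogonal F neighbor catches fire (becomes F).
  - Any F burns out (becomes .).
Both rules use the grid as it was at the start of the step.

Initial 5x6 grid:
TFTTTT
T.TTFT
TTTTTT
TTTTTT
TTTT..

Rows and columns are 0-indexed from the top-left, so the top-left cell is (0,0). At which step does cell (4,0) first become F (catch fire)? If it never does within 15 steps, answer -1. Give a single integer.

Step 1: cell (4,0)='T' (+6 fires, +2 burnt)
Step 2: cell (4,0)='T' (+7 fires, +6 burnt)
Step 3: cell (4,0)='T' (+4 fires, +7 burnt)
Step 4: cell (4,0)='T' (+4 fires, +4 burnt)
Step 5: cell (4,0)='F' (+3 fires, +4 burnt)
  -> target ignites at step 5
Step 6: cell (4,0)='.' (+1 fires, +3 burnt)
Step 7: cell (4,0)='.' (+0 fires, +1 burnt)
  fire out at step 7

5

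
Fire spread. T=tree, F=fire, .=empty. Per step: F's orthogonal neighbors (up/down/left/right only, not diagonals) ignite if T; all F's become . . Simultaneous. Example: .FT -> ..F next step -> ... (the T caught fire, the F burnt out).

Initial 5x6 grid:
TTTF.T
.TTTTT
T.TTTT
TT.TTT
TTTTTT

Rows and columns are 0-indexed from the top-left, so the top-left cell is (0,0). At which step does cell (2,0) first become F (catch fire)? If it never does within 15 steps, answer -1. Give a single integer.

Step 1: cell (2,0)='T' (+2 fires, +1 burnt)
Step 2: cell (2,0)='T' (+4 fires, +2 burnt)
Step 3: cell (2,0)='T' (+6 fires, +4 burnt)
Step 4: cell (2,0)='T' (+4 fires, +6 burnt)
Step 5: cell (2,0)='T' (+3 fires, +4 burnt)
Step 6: cell (2,0)='T' (+2 fires, +3 burnt)
Step 7: cell (2,0)='T' (+2 fires, +2 burnt)
Step 8: cell (2,0)='T' (+1 fires, +2 burnt)
Step 9: cell (2,0)='F' (+1 fires, +1 burnt)
  -> target ignites at step 9
Step 10: cell (2,0)='.' (+0 fires, +1 burnt)
  fire out at step 10

9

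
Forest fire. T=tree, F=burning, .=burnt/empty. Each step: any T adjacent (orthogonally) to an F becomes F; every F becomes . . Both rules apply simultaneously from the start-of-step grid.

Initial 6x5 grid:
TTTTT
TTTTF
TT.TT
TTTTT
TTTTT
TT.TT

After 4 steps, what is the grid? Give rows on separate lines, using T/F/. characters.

Step 1: 3 trees catch fire, 1 burn out
  TTTTF
  TTTF.
  TT.TF
  TTTTT
  TTTTT
  TT.TT
Step 2: 4 trees catch fire, 3 burn out
  TTTF.
  TTF..
  TT.F.
  TTTTF
  TTTTT
  TT.TT
Step 3: 4 trees catch fire, 4 burn out
  TTF..
  TF...
  TT...
  TTTF.
  TTTTF
  TT.TT
Step 4: 6 trees catch fire, 4 burn out
  TF...
  F....
  TF...
  TTF..
  TTTF.
  TT.TF

TF...
F....
TF...
TTF..
TTTF.
TT.TF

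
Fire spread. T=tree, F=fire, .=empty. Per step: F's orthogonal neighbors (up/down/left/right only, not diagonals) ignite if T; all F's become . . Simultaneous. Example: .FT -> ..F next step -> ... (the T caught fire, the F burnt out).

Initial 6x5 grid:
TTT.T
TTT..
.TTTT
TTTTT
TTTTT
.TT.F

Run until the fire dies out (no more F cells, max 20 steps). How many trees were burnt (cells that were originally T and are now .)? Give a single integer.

Answer: 22

Derivation:
Step 1: +1 fires, +1 burnt (F count now 1)
Step 2: +2 fires, +1 burnt (F count now 2)
Step 3: +3 fires, +2 burnt (F count now 3)
Step 4: +4 fires, +3 burnt (F count now 4)
Step 5: +4 fires, +4 burnt (F count now 4)
Step 6: +3 fires, +4 burnt (F count now 3)
Step 7: +2 fires, +3 burnt (F count now 2)
Step 8: +2 fires, +2 burnt (F count now 2)
Step 9: +1 fires, +2 burnt (F count now 1)
Step 10: +0 fires, +1 burnt (F count now 0)
Fire out after step 10
Initially T: 23, now '.': 29
Total burnt (originally-T cells now '.'): 22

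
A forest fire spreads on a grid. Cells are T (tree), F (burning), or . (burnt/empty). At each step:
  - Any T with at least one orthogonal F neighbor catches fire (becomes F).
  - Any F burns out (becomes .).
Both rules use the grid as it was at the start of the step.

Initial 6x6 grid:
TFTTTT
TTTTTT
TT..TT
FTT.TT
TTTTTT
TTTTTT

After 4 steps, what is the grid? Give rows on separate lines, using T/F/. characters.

Step 1: 6 trees catch fire, 2 burn out
  F.FTTT
  TFTTTT
  FT..TT
  .FT.TT
  FTTTTT
  TTTTTT
Step 2: 7 trees catch fire, 6 burn out
  ...FTT
  F.FTTT
  .F..TT
  ..F.TT
  .FTTTT
  FTTTTT
Step 3: 4 trees catch fire, 7 burn out
  ....FT
  ...FTT
  ....TT
  ....TT
  ..FTTT
  .FTTTT
Step 4: 4 trees catch fire, 4 burn out
  .....F
  ....FT
  ....TT
  ....TT
  ...FTT
  ..FTTT

.....F
....FT
....TT
....TT
...FTT
..FTTT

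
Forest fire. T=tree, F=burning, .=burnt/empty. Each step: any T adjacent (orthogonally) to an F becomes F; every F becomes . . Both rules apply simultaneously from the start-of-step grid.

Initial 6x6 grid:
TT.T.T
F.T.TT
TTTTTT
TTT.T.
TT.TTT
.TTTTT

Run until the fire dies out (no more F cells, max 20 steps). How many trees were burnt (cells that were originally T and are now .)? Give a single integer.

Answer: 26

Derivation:
Step 1: +2 fires, +1 burnt (F count now 2)
Step 2: +3 fires, +2 burnt (F count now 3)
Step 3: +3 fires, +3 burnt (F count now 3)
Step 4: +4 fires, +3 burnt (F count now 4)
Step 5: +2 fires, +4 burnt (F count now 2)
Step 6: +4 fires, +2 burnt (F count now 4)
Step 7: +3 fires, +4 burnt (F count now 3)
Step 8: +4 fires, +3 burnt (F count now 4)
Step 9: +1 fires, +4 burnt (F count now 1)
Step 10: +0 fires, +1 burnt (F count now 0)
Fire out after step 10
Initially T: 27, now '.': 35
Total burnt (originally-T cells now '.'): 26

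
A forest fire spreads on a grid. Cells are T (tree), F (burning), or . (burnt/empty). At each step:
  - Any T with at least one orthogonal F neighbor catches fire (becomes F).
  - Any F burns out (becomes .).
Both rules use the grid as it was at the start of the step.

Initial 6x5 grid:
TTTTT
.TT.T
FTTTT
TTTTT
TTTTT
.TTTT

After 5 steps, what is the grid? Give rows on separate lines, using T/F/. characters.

Step 1: 2 trees catch fire, 1 burn out
  TTTTT
  .TT.T
  .FTTT
  FTTTT
  TTTTT
  .TTTT
Step 2: 4 trees catch fire, 2 burn out
  TTTTT
  .FT.T
  ..FTT
  .FTTT
  FTTTT
  .TTTT
Step 3: 5 trees catch fire, 4 burn out
  TFTTT
  ..F.T
  ...FT
  ..FTT
  .FTTT
  .TTTT
Step 4: 6 trees catch fire, 5 burn out
  F.FTT
  ....T
  ....F
  ...FT
  ..FTT
  .FTTT
Step 5: 5 trees catch fire, 6 burn out
  ...FT
  ....F
  .....
  ....F
  ...FT
  ..FTT

...FT
....F
.....
....F
...FT
..FTT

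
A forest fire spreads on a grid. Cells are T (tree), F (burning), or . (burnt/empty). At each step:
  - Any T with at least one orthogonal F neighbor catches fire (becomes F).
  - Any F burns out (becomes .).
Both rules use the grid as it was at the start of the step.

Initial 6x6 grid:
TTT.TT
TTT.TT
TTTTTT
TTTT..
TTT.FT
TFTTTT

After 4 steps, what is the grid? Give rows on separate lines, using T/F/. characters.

Step 1: 5 trees catch fire, 2 burn out
  TTT.TT
  TTT.TT
  TTTTTT
  TTTT..
  TFT..F
  F.FTFT
Step 2: 5 trees catch fire, 5 burn out
  TTT.TT
  TTT.TT
  TTTTTT
  TFTT..
  F.F...
  ...F.F
Step 3: 3 trees catch fire, 5 burn out
  TTT.TT
  TTT.TT
  TFTTTT
  F.FT..
  ......
  ......
Step 4: 4 trees catch fire, 3 burn out
  TTT.TT
  TFT.TT
  F.FTTT
  ...F..
  ......
  ......

TTT.TT
TFT.TT
F.FTTT
...F..
......
......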